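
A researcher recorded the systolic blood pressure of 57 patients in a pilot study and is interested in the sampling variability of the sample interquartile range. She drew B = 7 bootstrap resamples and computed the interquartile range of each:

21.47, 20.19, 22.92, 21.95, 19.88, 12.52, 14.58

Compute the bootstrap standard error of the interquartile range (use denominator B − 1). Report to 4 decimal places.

Bootstrap SE is the standard deviation of the 7 replicate interquartile ranges.
Mean of replicates: (21.47 + 20.19 + 22.92 + 21.95 + 19.88 + 12.52 + 14.58) / 7 = 133.51000 / 7 = 19.07286
Sum of squared deviations: (+2.39714)² + (+1.11714)² + (+3.84714)² + (+2.87714)² + (+0.80714)² + (−6.55286)² + (−4.49286)² = 93.84994
Variance = 93.84994 / 6 = 15.64166
SE* = √15.64166

SE* = 3.9550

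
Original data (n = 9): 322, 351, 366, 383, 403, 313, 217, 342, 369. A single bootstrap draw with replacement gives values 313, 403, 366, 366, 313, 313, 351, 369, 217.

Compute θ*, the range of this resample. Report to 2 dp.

θ* = 186.00

Range = 403 − 217 = 186.00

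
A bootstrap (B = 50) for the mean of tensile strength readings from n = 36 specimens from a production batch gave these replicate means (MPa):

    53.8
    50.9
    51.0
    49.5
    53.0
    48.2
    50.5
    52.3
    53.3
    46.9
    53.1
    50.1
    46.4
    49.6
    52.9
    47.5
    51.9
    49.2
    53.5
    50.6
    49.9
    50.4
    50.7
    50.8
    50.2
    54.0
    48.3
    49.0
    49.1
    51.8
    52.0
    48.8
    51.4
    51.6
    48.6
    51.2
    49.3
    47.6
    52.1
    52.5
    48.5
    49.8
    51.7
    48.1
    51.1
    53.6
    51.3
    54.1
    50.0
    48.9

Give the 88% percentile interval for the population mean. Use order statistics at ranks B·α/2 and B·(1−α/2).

Sorted replicates: 46.4, 46.9, 47.5, 47.6, 48.1, 48.2, 48.3, 48.5, 48.6, 48.8, 48.9, 49.0, 49.1, 49.2, 49.3, 49.5, 49.6, 49.8, 49.9, 50.0, 50.1, 50.2, 50.4, 50.5, 50.6, 50.7, 50.8, 50.9, 51.0, 51.1, 51.2, 51.3, 51.4, 51.6, 51.7, 51.8, 51.9, 52.0, 52.1, 52.3, 52.5, 52.9, 53.0, 53.1, 53.3, 53.5, 53.6, 53.8, 54.0, 54.1
α = 0.12; lower rank = 50 × 0.060 = 3; upper rank = 50 × 0.940 = 47.
The 3rd smallest replicate is 47.5; the 47th is 53.6.

(47.5, 53.6)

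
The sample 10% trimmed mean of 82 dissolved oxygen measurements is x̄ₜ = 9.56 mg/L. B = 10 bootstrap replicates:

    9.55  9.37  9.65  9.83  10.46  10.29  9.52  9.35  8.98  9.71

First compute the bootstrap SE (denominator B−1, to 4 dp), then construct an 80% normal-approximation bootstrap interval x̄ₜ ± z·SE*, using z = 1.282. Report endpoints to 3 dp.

Mean of replicates = 9.6710; sum of squared deviations = 1.7415; SE* = √(1.7415/9) = 0.4399
Margin = 1.282 × 0.4399 = 0.5640
Interval: 9.56 ± 0.5640

(8.996, 10.124)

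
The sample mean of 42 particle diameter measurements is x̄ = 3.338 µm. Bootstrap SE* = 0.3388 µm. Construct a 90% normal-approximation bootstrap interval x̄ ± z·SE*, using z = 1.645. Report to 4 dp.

(2.7807, 3.8953)

Margin = 1.645 × 0.3388 = 0.55733
Interval: 3.338 ± 0.55733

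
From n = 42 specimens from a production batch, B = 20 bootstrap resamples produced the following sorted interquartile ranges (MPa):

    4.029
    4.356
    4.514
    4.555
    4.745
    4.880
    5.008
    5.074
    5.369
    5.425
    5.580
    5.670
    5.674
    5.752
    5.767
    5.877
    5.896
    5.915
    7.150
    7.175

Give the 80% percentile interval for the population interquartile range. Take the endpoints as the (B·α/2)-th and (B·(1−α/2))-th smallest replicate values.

α = 0.20; lower rank = 20 × 0.100 = 2; upper rank = 20 × 0.900 = 18.
The 2nd smallest replicate is 4.356; the 18th is 5.915.

(4.356, 5.915)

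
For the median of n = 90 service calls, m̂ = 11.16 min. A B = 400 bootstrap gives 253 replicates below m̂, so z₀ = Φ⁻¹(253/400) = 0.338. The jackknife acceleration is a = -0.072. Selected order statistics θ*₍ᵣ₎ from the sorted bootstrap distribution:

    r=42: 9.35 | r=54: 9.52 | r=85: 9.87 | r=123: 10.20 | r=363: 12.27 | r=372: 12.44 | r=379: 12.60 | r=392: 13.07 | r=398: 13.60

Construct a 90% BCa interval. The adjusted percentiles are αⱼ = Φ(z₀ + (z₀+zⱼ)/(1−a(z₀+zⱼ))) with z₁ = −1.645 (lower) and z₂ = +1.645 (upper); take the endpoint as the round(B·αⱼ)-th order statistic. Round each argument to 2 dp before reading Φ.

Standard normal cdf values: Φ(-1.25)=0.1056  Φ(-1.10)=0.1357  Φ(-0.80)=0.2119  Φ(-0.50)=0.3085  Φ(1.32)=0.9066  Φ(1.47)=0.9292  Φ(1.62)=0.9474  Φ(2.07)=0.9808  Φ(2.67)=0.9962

(9.52, 13.07)

Lower: z₀ + z₁ = 0.338 + (-1.645) = -1.307; 1 − a(z₀+z₁) = 1 − (-0.072)(-1.307) = 0.9059; argument = 0.338 + (-1.307)/0.9059 = -1.1048 → -1.10.
α₁ = Φ(-1.10) = 0.1357; rank = round(400 × 0.1357) = 54; θ*₍54₎ = 9.52.
Upper: z₀ + z₂ = 1.983; 1 − a(z₀+z₂) = 1.1428; argument = 2.0732 → 2.07; α₂ = 0.9808; rank = 392; θ*₍392₎ = 13.07.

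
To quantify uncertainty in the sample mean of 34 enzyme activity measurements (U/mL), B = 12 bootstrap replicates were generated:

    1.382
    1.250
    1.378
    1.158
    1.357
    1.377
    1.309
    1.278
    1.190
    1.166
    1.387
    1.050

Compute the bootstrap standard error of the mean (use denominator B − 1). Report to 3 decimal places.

SE* = 0.112

Bootstrap SE is the standard deviation of the 12 replicate means.
Mean of replicates: (1.382 + 1.250 + 1.378 + 1.158 + 1.357 + 1.377 + 1.309 + 1.278 + 1.190 + 1.166 + 1.387 + 1.050) / 12 = 15.28200 / 12 = 1.27350
Sum of squared deviations: (+0.10850)² + (−0.02350)² + (+0.10450)² + (−0.11550)² + (+0.08350)² + (+0.10350)² + (+0.03550)² + (+0.00450)² + (−0.08350)² + (−0.10750)² + (+0.11350)² + (−0.22350)² = 0.13691
Variance = 0.13691 / 11 = 0.01245
SE* = √0.01245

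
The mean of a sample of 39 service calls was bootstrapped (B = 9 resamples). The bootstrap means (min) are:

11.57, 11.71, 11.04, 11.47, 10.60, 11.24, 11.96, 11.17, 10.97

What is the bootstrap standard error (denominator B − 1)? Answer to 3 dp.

SE* = 0.417

Bootstrap SE is the standard deviation of the 9 replicate means.
Mean of replicates: (11.57 + 11.71 + 11.04 + 11.47 + 10.60 + 11.24 + 11.96 + 11.17 + 10.97) / 9 = 101.7300 / 9 = 11.3033
Sum of squared deviations: (+0.2667)² + (+0.4067)² + (−0.2633)² + (+0.1667)² + (−0.7033)² + (−0.0633)² + (+0.6567)² + (−0.1333)² + (−0.3333)² = 1.3924
Variance = 1.3924 / 8 = 0.1741
SE* = √0.1741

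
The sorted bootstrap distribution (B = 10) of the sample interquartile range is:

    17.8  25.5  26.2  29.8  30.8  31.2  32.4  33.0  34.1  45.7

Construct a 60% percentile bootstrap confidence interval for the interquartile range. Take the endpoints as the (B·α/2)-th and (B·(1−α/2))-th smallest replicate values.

(25.5, 33.0)

α = 0.40; lower rank = 10 × 0.200 = 2; upper rank = 10 × 0.800 = 8.
The 2nd smallest replicate is 25.5; the 8th is 33.0.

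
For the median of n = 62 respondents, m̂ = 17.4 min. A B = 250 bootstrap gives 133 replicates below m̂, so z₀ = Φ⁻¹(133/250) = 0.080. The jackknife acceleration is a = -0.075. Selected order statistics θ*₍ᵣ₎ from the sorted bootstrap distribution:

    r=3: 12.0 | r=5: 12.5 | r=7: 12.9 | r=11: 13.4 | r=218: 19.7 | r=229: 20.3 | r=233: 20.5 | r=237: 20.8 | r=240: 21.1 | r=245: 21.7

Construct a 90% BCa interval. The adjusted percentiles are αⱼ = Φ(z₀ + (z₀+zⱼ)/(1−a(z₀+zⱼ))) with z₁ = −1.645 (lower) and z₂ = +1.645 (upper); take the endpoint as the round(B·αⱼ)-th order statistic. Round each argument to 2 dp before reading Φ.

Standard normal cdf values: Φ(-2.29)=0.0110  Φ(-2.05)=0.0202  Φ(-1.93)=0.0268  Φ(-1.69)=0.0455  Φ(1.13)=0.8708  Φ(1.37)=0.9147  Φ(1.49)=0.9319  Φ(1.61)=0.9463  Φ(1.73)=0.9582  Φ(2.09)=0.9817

(13.4, 20.8)

Lower: z₀ + z₁ = 0.080 + (-1.645) = -1.565; 1 − a(z₀+z₁) = 1 − (-0.075)(-1.565) = 0.8826; argument = 0.080 + (-1.565)/0.8826 = -1.6931 → -1.69.
α₁ = Φ(-1.69) = 0.0455; rank = round(250 × 0.0455) = 11; θ*₍11₎ = 13.4.
Upper: z₀ + z₂ = 1.725; 1 − a(z₀+z₂) = 1.1294; argument = 1.6074 → 1.61; α₂ = 0.9463; rank = 237; θ*₍237₎ = 20.8.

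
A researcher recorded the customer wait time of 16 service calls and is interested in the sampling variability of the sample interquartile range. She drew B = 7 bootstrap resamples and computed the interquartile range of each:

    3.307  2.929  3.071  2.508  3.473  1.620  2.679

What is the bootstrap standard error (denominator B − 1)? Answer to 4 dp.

Bootstrap SE is the standard deviation of the 7 replicate interquartile ranges.
Mean of replicates: (3.307 + 2.929 + 3.071 + 2.508 + 3.473 + 1.620 + 2.679) / 7 = 19.58700 / 7 = 2.79814
Sum of squared deviations: (+0.50886)² + (+0.13086)² + (+0.27286)² + (−0.29014)² + (+0.67486)² + (−1.17814)² + (−0.11914)² = 2.29234
Variance = 2.29234 / 6 = 0.38206
SE* = √0.38206

SE* = 0.6181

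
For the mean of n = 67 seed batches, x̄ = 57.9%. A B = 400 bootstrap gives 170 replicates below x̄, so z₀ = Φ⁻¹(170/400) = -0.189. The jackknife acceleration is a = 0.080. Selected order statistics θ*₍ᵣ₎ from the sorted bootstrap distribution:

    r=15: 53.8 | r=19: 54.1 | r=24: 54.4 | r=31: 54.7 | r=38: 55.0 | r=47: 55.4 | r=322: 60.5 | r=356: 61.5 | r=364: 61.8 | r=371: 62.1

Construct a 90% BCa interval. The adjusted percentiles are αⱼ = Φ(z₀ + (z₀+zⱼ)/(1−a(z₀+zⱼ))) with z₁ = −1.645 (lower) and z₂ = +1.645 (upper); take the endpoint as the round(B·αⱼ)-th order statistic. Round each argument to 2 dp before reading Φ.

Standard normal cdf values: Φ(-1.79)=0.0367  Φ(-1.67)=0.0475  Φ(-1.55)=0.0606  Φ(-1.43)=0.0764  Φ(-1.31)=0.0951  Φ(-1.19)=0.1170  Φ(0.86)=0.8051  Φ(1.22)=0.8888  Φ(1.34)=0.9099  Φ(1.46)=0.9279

Lower: z₀ + z₁ = -0.189 + (-1.645) = -1.834; 1 − a(z₀+z₁) = 1 − (0.080)(-1.834) = 1.1467; argument = -0.189 + (-1.834)/1.1467 = -1.7883 → -1.79.
α₁ = Φ(-1.79) = 0.0367; rank = round(400 × 0.0367) = 15; θ*₍15₎ = 53.8.
Upper: z₀ + z₂ = 1.456; 1 − a(z₀+z₂) = 0.8835; argument = 1.4590 → 1.46; α₂ = 0.9279; rank = 371; θ*₍371₎ = 62.1.

(53.8, 62.1)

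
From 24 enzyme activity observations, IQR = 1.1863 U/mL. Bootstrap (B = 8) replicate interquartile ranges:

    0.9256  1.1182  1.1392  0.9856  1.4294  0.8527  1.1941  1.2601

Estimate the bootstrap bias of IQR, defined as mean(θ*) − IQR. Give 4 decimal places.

mean(θ*) = (0.9256 + 1.1182 + 1.1392 + 0.9856 + 1.4294 + 0.8527 + 1.1941 + 1.2601) / 8 = 1.11311
bias = 1.11311 − 1.1863

bias = −0.0732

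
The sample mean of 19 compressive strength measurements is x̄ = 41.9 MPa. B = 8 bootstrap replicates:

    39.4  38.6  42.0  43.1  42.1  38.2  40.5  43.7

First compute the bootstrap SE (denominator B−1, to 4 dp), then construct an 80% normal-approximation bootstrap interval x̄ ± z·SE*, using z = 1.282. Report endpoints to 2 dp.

(39.23, 44.57)

Mean of replicates = 40.9500; sum of squared deviations = 30.3000; SE* = √(30.3000/7) = 2.0805
Margin = 1.282 × 2.0805 = 2.667
Interval: 41.9 ± 2.667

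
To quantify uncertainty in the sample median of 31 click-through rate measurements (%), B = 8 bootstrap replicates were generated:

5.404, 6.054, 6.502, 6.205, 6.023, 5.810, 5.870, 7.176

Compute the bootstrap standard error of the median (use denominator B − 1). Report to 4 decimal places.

SE* = 0.5281

Bootstrap SE is the standard deviation of the 8 replicate medians.
Mean of replicates: (5.404 + 6.054 + 6.502 + 6.205 + 6.023 + 5.810 + 5.870 + 7.176) / 8 = 49.04400 / 8 = 6.13050
Sum of squared deviations: (−0.72650)² + (−0.07650)² + (+0.37150)² + (+0.07450)² + (−0.10750)² + (−0.32050)² + (−0.26050)² + (+1.04550)² = 1.95242
Variance = 1.95242 / 7 = 0.27892
SE* = √0.27892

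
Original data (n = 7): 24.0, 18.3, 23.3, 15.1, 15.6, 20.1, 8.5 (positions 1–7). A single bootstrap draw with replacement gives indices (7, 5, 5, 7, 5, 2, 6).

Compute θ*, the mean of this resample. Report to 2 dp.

Resample values: 8.5, 15.6, 15.6, 8.5, 15.6, 18.3, 20.1.
Mean = (8.5 + 15.6 + 15.6 + 8.5 + 15.6 + 18.3 + 20.1) / 7 = 102.20 / 7 = 14.60

θ* = 14.60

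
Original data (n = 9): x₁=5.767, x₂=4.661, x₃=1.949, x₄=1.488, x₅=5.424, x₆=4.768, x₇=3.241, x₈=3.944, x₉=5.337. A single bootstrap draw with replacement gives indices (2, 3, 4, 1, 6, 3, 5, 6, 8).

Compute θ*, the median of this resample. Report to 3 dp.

Resample values: 4.661, 1.949, 1.488, 5.767, 4.768, 1.949, 5.424, 4.768, 3.944.
Sorted: 1.488, 1.949, 1.949, 3.944, 4.661, 4.768, 4.768, 5.424, 5.767
Median = middle value = 4.661

θ* = 4.661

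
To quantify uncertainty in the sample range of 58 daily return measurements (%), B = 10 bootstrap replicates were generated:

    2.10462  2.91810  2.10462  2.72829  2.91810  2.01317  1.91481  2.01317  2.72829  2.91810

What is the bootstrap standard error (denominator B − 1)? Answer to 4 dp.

SE* = 0.4368

Bootstrap SE is the standard deviation of the 10 replicate ranges.
Mean of replicates: (2.10462 + 2.91810 + 2.10462 + 2.72829 + 2.91810 + 2.01317 + 1.91481 + 2.01317 + 2.72829 + 2.91810) / 10 = 24.361270 / 10 = 2.436127
Sum of squared deviations: (−0.331507)² + (+0.481973)² + (−0.331507)² + (+0.292163)² + (+0.481973)² + (−0.422957)² + (−0.521317)² + (−0.422957)² + (+0.292163)² + (+0.481973)² = 1.716963
Variance = 1.716963 / 9 = 0.190774
SE* = √0.190774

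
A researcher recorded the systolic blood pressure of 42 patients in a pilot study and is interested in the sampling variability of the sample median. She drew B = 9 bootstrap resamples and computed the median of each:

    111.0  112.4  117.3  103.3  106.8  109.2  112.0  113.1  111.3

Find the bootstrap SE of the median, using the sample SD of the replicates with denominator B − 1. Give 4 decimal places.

Bootstrap SE is the standard deviation of the 9 replicate medians.
Mean of replicates: (111.0 + 112.4 + 117.3 + 103.3 + 106.8 + 109.2 + 112.0 + 113.1 + 111.3) / 9 = 996.40000 / 9 = 110.71111
Sum of squared deviations: (+0.28889)² + (+1.68889)² + (+6.58889)² + (−7.41111)² + (−3.91111)² + (−1.51111)² + (+1.28889)² + (+2.38889)² + (+0.58889)² = 126.56889
Variance = 126.56889 / 8 = 15.82111
SE* = √15.82111

SE* = 3.9776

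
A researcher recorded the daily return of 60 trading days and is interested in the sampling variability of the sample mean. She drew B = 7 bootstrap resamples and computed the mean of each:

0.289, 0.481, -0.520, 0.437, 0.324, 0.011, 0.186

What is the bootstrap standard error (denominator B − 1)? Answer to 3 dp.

SE* = 0.343

Bootstrap SE is the standard deviation of the 7 replicate means.
Mean of replicates: (0.289 + 0.481 + (-0.520) + 0.437 + 0.324 + 0.011 + 0.186) / 7 = 1.2080 / 7 = 0.1726
Sum of squared deviations: (+0.1164)² + (+0.3084)² + (−0.6926)² + (+0.2644)² + (+0.1514)² + (−0.1616)² + (+0.0134)² = 0.7075
Variance = 0.7075 / 6 = 0.1179
SE* = √0.1179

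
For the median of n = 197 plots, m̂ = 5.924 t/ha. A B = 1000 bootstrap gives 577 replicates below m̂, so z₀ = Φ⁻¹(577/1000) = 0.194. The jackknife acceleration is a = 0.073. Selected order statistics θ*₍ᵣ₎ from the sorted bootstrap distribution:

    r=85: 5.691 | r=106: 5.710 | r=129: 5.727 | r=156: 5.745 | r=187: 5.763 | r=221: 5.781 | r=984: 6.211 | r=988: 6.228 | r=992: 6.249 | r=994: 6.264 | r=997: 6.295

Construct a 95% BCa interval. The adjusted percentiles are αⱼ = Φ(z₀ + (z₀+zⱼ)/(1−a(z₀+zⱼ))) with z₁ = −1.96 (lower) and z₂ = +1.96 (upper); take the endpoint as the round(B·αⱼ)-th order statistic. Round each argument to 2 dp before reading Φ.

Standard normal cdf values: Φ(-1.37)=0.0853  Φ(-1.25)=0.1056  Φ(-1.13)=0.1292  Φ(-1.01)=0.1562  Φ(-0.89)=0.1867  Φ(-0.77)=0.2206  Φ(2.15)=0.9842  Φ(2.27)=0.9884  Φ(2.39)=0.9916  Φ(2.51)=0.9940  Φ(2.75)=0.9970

(5.691, 6.295)

Lower: z₀ + z₁ = 0.194 + (-1.960) = -1.766; 1 − a(z₀+z₁) = 1 − (0.073)(-1.766) = 1.1289; argument = 0.194 + (-1.766)/1.1289 = -1.3703 → -1.37.
α₁ = Φ(-1.37) = 0.0853; rank = round(1000 × 0.0853) = 85; θ*₍85₎ = 5.691.
Upper: z₀ + z₂ = 2.154; 1 − a(z₀+z₂) = 0.8428; argument = 2.7499 → 2.75; α₂ = 0.9970; rank = 997; θ*₍997₎ = 6.295.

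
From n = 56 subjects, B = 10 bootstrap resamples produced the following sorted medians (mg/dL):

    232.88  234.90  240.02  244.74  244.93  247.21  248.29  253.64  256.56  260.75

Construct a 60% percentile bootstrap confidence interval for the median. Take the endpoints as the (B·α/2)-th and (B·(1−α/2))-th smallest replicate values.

(234.90, 253.64)

α = 0.40; lower rank = 10 × 0.200 = 2; upper rank = 10 × 0.800 = 8.
The 2nd smallest replicate is 234.90; the 8th is 253.64.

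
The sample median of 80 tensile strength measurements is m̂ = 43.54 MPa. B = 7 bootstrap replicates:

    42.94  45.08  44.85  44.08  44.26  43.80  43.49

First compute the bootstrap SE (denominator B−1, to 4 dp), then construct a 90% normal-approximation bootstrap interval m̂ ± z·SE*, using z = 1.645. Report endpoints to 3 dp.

Mean of replicates = 44.0714; sum of squared deviations = 3.3509; SE* = √(3.3509/6) = 0.7473
Margin = 1.645 × 0.7473 = 1.2293
Interval: 43.54 ± 1.2293

(42.311, 44.769)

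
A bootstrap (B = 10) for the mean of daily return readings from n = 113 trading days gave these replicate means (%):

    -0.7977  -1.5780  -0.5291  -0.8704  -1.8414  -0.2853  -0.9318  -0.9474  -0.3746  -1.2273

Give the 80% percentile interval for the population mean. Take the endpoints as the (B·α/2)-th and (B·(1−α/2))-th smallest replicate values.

(-1.8414, -0.3746)

Sorted replicates: -1.8414, -1.5780, -1.2273, -0.9474, -0.9318, -0.8704, -0.7977, -0.5291, -0.3746, -0.2853
α = 0.20; lower rank = 10 × 0.100 = 1; upper rank = 10 × 0.900 = 9.
The 1st smallest replicate is -1.8414; the 9th is -0.3746.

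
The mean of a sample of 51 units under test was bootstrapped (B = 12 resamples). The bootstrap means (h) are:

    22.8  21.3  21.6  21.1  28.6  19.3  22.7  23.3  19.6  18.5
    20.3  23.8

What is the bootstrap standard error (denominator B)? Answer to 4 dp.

SE* = 2.5685

Bootstrap SE is the standard deviation of the 12 replicate means.
Mean of replicates: (22.8 + 21.3 + 21.6 + 21.1 + 28.6 + 19.3 + 22.7 + 23.3 + 19.6 + 18.5 + 20.3 + 23.8) / 12 = 262.90000 / 12 = 21.90833
Sum of squared deviations: (+0.89167)² + (−0.60833)² + (−0.30833)² + (−0.80833)² + (+6.69167)² + (−2.60833)² + (+0.79167)² + (+1.39167)² + (−2.30833)² + (−3.40833)² + (−1.60833)² + (+1.89167)² = 79.16917
Variance = 79.16917 / 12 = 6.59743
SE* = √6.59743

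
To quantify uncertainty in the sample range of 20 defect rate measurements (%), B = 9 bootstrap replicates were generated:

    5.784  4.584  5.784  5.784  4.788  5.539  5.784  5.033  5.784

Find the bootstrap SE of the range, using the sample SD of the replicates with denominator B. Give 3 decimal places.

Bootstrap SE is the standard deviation of the 9 replicate ranges.
Mean of replicates: (5.784 + 4.584 + 5.784 + 5.784 + 4.788 + 5.539 + 5.784 + 5.033 + 5.784) / 9 = 48.8640 / 9 = 5.4293
Sum of squared deviations: (+0.3547)² + (−0.8453)² + (+0.3547)² + (+0.3547)² + (−0.6413)² + (+0.1097)² + (+0.3547)² + (−0.3963)² + (+0.3547)² = 1.9239
Variance = 1.9239 / 9 = 0.2138
SE* = √0.2138

SE* = 0.462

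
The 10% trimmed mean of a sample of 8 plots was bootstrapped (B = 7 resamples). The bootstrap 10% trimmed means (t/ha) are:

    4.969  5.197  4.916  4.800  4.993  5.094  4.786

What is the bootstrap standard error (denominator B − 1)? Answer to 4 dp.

SE* = 0.1488

Bootstrap SE is the standard deviation of the 7 replicate 10% trimmed means.
Mean of replicates: (4.969 + 5.197 + 4.916 + 4.800 + 4.993 + 5.094 + 4.786) / 7 = 34.755000 / 7 = 4.965000
Sum of squared deviations: (+0.004000)² + (+0.232000)² + (−0.049000)² + (−0.165000)² + (+0.028000)² + (+0.129000)² + (−0.179000)² = 0.132932
Variance = 0.132932 / 6 = 0.022155
SE* = √0.022155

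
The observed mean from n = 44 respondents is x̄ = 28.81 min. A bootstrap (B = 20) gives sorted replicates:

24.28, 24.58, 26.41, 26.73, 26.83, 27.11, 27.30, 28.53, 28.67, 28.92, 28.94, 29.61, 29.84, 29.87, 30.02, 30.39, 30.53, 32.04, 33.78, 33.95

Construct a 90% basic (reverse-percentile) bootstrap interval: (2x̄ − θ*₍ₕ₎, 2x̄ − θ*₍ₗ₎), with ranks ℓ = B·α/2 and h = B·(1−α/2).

Percentile endpoints at ranks 1 and 19: θ*₍1₎ = 24.28, θ*₍19₎ = 33.78.
Basic interval reflects these around x̄:
  lower = 2 × 28.81 − 33.78 = 23.84
  upper = 2 × 28.81 − 24.28 = 33.34

(23.84, 33.34)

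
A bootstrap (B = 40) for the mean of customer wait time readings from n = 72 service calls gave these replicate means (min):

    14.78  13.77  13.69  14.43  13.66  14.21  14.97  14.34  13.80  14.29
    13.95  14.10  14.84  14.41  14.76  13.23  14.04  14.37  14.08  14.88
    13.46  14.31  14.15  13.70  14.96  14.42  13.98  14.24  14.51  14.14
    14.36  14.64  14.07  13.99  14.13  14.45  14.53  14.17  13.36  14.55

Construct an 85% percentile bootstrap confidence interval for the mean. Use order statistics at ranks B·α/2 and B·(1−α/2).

(13.46, 14.84)

Sorted replicates: 13.23, 13.36, 13.46, 13.66, 13.69, 13.70, 13.77, 13.80, 13.95, 13.98, 13.99, 14.04, 14.07, 14.08, 14.10, 14.13, 14.14, 14.15, 14.17, 14.21, 14.24, 14.29, 14.31, 14.34, 14.36, 14.37, 14.41, 14.42, 14.43, 14.45, 14.51, 14.53, 14.55, 14.64, 14.76, 14.78, 14.84, 14.88, 14.96, 14.97
α = 0.15; lower rank = 40 × 0.075 = 3; upper rank = 40 × 0.925 = 37.
The 3rd smallest replicate is 13.46; the 37th is 14.84.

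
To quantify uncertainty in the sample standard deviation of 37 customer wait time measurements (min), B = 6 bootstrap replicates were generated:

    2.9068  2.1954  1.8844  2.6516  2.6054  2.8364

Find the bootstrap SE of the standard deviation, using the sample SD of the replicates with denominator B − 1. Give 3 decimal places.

SE* = 0.396

Bootstrap SE is the standard deviation of the 6 replicate standard deviations.
Mean of replicates: (2.9068 + 2.1954 + 1.8844 + 2.6516 + 2.6054 + 2.8364) / 6 = 15.08000 / 6 = 2.51333
Sum of squared deviations: (+0.39347)² + (−0.31793)² + (−0.62893)² + (+0.13827)² + (+0.09207)² + (+0.32307)² = 0.78342
Variance = 0.78342 / 5 = 0.15668
SE* = √0.15668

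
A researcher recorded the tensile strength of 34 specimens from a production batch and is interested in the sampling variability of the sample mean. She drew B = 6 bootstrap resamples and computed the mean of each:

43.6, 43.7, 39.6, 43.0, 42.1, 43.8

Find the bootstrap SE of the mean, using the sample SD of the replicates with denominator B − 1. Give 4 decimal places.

Bootstrap SE is the standard deviation of the 6 replicate means.
Mean of replicates: (43.6 + 43.7 + 39.6 + 43.0 + 42.1 + 43.8) / 6 = 255.80000 / 6 = 42.63333
Sum of squared deviations: (+0.96667)² + (+1.06667)² + (−3.03333)² + (+0.36667)² + (−0.53333)² + (+1.16667)² = 13.05333
Variance = 13.05333 / 5 = 2.61067
SE* = √2.61067

SE* = 1.6158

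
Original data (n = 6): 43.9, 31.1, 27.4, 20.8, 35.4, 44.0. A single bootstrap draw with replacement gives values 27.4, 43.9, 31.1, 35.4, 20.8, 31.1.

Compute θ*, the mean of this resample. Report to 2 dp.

θ* = 31.62

Mean = (27.4 + 43.9 + 31.1 + 35.4 + 20.8 + 31.1) / 6 = 189.70 / 6 = 31.62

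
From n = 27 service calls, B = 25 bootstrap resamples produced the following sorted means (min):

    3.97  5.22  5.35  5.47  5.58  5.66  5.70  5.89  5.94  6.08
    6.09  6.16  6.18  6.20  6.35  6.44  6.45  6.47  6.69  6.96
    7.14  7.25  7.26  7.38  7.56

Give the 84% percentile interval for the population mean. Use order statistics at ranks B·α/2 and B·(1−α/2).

(5.22, 7.26)

α = 0.16; lower rank = 25 × 0.080 = 2; upper rank = 25 × 0.920 = 23.
The 2nd smallest replicate is 5.22; the 23rd is 7.26.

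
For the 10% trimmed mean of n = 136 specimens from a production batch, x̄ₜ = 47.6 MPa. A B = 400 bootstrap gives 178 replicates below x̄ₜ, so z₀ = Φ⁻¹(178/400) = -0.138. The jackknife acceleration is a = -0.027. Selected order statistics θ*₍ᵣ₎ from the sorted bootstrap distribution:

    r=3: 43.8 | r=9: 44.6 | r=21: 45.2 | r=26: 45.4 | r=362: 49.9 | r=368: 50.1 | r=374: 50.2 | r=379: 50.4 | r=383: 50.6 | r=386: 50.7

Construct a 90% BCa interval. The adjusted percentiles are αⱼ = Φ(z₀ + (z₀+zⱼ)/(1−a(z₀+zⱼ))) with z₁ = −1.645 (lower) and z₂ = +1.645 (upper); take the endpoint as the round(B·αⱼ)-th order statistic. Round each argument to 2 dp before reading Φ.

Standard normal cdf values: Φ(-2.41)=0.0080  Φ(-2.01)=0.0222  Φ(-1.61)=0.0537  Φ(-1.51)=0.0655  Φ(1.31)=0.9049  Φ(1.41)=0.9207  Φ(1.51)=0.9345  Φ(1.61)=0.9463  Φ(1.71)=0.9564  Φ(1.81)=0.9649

(44.6, 49.9)

Lower: z₀ + z₁ = -0.138 + (-1.645) = -1.783; 1 − a(z₀+z₁) = 1 − (-0.027)(-1.783) = 0.9519; argument = -0.138 + (-1.783)/0.9519 = -2.0112 → -2.01.
α₁ = Φ(-2.01) = 0.0222; rank = round(400 × 0.0222) = 9; θ*₍9₎ = 44.6.
Upper: z₀ + z₂ = 1.507; 1 − a(z₀+z₂) = 1.0407; argument = 1.3101 → 1.31; α₂ = 0.9049; rank = 362; θ*₍362₎ = 49.9.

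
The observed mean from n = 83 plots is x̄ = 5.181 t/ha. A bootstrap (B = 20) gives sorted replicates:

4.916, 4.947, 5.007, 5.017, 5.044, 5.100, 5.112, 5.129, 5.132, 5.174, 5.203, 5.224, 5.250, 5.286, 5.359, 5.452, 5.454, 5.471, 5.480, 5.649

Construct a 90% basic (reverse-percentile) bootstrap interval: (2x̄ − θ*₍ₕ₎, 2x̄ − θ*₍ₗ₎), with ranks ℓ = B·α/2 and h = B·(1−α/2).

(4.882, 5.446)

Percentile endpoints at ranks 1 and 19: θ*₍1₎ = 4.916, θ*₍19₎ = 5.480.
Basic interval reflects these around x̄:
  lower = 2 × 5.181 − 5.480 = 4.882
  upper = 2 × 5.181 − 4.916 = 5.446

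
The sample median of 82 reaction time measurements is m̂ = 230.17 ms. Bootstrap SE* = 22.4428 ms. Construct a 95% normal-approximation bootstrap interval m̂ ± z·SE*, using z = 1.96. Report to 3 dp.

(186.182, 274.158)

Margin = 1.96 × 22.4428 = 43.9879
Interval: 230.17 ± 43.9879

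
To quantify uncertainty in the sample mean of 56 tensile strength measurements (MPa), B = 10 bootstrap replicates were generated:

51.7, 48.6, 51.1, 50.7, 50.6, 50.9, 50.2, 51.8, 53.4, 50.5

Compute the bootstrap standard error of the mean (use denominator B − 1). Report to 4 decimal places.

SE* = 1.2376

Bootstrap SE is the standard deviation of the 10 replicate means.
Mean of replicates: (51.7 + 48.6 + 51.1 + 50.7 + 50.6 + 50.9 + 50.2 + 51.8 + 53.4 + 50.5) / 10 = 509.50000 / 10 = 50.95000
Sum of squared deviations: (+0.75000)² + (−2.35000)² + (+0.15000)² + (−0.25000)² + (−0.35000)² + (−0.05000)² + (−0.75000)² + (+0.85000)² + (+2.45000)² + (−0.45000)² = 13.78500
Variance = 13.78500 / 9 = 1.53167
SE* = √1.53167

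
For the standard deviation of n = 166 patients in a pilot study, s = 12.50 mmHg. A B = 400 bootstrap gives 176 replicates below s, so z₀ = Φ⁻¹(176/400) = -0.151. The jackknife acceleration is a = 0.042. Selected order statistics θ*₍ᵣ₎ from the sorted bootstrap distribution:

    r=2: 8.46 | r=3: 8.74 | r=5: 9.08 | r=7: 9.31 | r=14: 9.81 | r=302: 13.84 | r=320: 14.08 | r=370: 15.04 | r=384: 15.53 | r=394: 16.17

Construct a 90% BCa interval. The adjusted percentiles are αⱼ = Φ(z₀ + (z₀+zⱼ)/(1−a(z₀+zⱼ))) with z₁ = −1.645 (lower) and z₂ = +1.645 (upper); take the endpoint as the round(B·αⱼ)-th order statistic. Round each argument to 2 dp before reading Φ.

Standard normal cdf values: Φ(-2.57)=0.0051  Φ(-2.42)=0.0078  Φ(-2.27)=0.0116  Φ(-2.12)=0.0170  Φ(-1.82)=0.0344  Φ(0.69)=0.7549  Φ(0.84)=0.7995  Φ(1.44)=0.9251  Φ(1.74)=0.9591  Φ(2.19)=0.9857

(9.81, 15.04)

Lower: z₀ + z₁ = -0.151 + (-1.645) = -1.796; 1 − a(z₀+z₁) = 1 − (0.042)(-1.796) = 1.0754; argument = -0.151 + (-1.796)/1.0754 = -1.8210 → -1.82.
α₁ = Φ(-1.82) = 0.0344; rank = round(400 × 0.0344) = 14; θ*₍14₎ = 9.81.
Upper: z₀ + z₂ = 1.494; 1 − a(z₀+z₂) = 0.9373; argument = 1.4430 → 1.44; α₂ = 0.9251; rank = 370; θ*₍370₎ = 15.04.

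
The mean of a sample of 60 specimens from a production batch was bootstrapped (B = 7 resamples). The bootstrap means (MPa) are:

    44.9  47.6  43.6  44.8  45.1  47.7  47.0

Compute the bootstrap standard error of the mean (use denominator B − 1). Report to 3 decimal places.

Bootstrap SE is the standard deviation of the 7 replicate means.
Mean of replicates: (44.9 + 47.6 + 43.6 + 44.8 + 45.1 + 47.7 + 47.0) / 7 = 320.7000 / 7 = 45.8143
Sum of squared deviations: (−0.9143)² + (+1.7857)² + (−2.2143)² + (−1.0143)² + (−0.7143)² + (+1.8857)² + (+1.1857)² = 15.4286
Variance = 15.4286 / 6 = 2.5714
SE* = √2.5714

SE* = 1.604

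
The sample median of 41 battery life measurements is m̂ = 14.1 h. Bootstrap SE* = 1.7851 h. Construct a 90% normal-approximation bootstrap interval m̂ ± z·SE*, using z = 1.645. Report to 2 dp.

Margin = 1.645 × 1.7851 = 2.936
Interval: 14.1 ± 2.936

(11.16, 17.04)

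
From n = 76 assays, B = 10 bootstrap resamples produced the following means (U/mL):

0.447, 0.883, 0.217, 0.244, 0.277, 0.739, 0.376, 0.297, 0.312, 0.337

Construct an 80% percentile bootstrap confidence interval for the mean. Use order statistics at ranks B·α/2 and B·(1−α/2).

Sorted replicates: 0.217, 0.244, 0.277, 0.297, 0.312, 0.337, 0.376, 0.447, 0.739, 0.883
α = 0.20; lower rank = 10 × 0.100 = 1; upper rank = 10 × 0.900 = 9.
The 1st smallest replicate is 0.217; the 9th is 0.739.

(0.217, 0.739)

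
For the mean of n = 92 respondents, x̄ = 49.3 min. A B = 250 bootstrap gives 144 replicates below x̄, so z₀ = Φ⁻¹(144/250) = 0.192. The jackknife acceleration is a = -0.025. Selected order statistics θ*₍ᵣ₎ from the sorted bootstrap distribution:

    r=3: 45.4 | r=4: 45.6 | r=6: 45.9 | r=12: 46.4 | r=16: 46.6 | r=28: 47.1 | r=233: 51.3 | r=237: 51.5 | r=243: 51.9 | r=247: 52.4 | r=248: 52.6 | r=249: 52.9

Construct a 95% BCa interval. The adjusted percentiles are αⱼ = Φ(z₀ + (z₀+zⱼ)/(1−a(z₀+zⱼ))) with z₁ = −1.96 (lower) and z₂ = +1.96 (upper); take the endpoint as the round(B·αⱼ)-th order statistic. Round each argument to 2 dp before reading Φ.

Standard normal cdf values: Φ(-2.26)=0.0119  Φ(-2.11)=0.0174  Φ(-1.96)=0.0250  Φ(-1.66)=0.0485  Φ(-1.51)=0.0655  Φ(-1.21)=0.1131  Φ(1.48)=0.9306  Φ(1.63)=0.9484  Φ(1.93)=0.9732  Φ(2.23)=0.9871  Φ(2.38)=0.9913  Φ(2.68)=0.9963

(46.4, 52.4)

Lower: z₀ + z₁ = 0.192 + (-1.960) = -1.768; 1 − a(z₀+z₁) = 1 − (-0.025)(-1.768) = 0.9558; argument = 0.192 + (-1.768)/0.9558 = -1.6578 → -1.66.
α₁ = Φ(-1.66) = 0.0485; rank = round(250 × 0.0485) = 12; θ*₍12₎ = 46.4.
Upper: z₀ + z₂ = 2.152; 1 − a(z₀+z₂) = 1.0538; argument = 2.2341 → 2.23; α₂ = 0.9871; rank = 247; θ*₍247₎ = 52.4.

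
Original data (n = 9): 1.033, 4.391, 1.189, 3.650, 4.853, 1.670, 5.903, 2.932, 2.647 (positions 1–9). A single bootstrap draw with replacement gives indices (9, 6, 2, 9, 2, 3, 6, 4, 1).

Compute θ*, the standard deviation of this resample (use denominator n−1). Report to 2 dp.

θ* = 1.31

Resample values: 2.647, 1.670, 4.391, 2.647, 4.391, 1.189, 1.670, 3.650, 1.033.
Mean = 2.5876; sum of squared deviations = 13.6971
s² = 13.6971 / 8 = 1.7121
s = √1.7121 = 1.31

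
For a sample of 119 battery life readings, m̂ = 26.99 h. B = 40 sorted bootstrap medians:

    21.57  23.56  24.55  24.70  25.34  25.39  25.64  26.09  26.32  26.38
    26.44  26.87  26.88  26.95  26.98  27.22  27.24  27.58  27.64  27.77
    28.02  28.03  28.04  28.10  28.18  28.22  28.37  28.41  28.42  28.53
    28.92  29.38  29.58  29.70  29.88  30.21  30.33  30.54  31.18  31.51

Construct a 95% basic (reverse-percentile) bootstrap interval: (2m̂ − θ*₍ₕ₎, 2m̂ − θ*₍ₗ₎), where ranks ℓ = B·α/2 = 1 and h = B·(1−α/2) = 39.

Percentile endpoints at ranks 1 and 39: θ*₍1₎ = 21.57, θ*₍39₎ = 31.18.
Basic interval reflects these around m̂:
  lower = 2 × 26.99 − 31.18 = 22.80
  upper = 2 × 26.99 − 21.57 = 32.41

(22.80, 32.41)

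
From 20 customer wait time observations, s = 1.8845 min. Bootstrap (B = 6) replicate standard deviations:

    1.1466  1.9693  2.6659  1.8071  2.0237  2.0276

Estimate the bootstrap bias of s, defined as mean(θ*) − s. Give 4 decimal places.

mean(θ*) = (1.1466 + 1.9693 + 2.6659 + 1.8071 + 2.0237 + 2.0276) / 6 = 1.94003
bias = 1.94003 − 1.8845

bias = +0.0555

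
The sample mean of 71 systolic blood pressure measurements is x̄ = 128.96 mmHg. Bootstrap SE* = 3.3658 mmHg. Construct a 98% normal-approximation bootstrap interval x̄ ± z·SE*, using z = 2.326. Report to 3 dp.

Margin = 2.326 × 3.3658 = 7.8289
Interval: 128.96 ± 7.8289

(121.131, 136.789)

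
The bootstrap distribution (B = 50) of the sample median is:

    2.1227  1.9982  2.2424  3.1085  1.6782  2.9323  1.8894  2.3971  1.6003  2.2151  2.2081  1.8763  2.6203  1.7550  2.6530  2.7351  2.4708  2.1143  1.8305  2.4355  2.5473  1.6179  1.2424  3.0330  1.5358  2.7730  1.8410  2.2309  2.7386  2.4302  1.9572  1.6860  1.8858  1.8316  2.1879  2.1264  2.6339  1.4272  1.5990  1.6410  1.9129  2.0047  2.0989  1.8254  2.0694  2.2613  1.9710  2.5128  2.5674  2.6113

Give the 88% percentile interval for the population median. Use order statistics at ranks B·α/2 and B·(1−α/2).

Sorted replicates: 1.2424, 1.4272, 1.5358, 1.5990, 1.6003, 1.6179, 1.6410, 1.6782, 1.6860, 1.7550, 1.8254, 1.8305, 1.8316, 1.8410, 1.8763, 1.8858, 1.8894, 1.9129, 1.9572, 1.9710, 1.9982, 2.0047, 2.0694, 2.0989, 2.1143, 2.1227, 2.1264, 2.1879, 2.2081, 2.2151, 2.2309, 2.2424, 2.2613, 2.3971, 2.4302, 2.4355, 2.4708, 2.5128, 2.5473, 2.5674, 2.6113, 2.6203, 2.6339, 2.6530, 2.7351, 2.7386, 2.7730, 2.9323, 3.0330, 3.1085
α = 0.12; lower rank = 50 × 0.060 = 3; upper rank = 50 × 0.940 = 47.
The 3rd smallest replicate is 1.5358; the 47th is 2.7730.

(1.5358, 2.7730)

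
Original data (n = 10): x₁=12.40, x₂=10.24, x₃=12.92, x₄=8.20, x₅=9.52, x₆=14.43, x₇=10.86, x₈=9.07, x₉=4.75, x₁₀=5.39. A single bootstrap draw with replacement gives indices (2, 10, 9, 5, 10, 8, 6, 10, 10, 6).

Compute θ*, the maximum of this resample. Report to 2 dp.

Resample values: 10.24, 5.39, 4.75, 9.52, 5.39, 9.07, 14.43, 5.39, 5.39, 14.43.
Maximum = 14.43

θ* = 14.43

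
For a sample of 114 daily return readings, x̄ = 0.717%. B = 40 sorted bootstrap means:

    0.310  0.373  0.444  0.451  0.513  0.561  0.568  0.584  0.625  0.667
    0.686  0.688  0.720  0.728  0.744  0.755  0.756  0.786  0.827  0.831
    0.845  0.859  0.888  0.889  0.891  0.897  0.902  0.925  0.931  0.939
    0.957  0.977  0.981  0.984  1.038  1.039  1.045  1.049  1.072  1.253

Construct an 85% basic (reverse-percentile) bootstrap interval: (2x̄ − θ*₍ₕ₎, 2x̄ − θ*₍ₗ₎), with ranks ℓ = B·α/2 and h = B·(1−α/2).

(0.389, 0.990)

Percentile endpoints at ranks 3 and 37: θ*₍3₎ = 0.444, θ*₍37₎ = 1.045.
Basic interval reflects these around x̄:
  lower = 2 × 0.717 − 1.045 = 0.389
  upper = 2 × 0.717 − 0.444 = 0.990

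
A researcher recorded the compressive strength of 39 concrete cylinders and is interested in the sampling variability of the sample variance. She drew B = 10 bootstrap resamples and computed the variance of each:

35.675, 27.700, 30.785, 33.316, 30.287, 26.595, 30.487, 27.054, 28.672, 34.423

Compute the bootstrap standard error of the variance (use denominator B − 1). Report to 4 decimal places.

Bootstrap SE is the standard deviation of the 10 replicate variances.
Mean of replicates: (35.675 + 27.700 + 30.785 + 33.316 + 30.287 + 26.595 + 30.487 + 27.054 + 28.672 + 34.423) / 10 = 304.99400 / 10 = 30.49940
Sum of squared deviations: (+5.17560)² + (−2.79940)² + (+0.28560)² + (+2.81660)² + (−0.21240)² + (−3.90440)² + (−0.01240)² + (−3.44540)² + (−1.82740)² + (+3.92360)² = 88.53269
Variance = 88.53269 / 9 = 9.83697
SE* = √9.83697

SE* = 3.1364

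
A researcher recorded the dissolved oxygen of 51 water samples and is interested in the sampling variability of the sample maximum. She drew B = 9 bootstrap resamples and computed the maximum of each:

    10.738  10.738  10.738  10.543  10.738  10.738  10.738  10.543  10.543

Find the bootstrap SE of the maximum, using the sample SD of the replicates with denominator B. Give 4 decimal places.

Bootstrap SE is the standard deviation of the 9 replicate maximums.
Mean of replicates: (10.738 + 10.738 + 10.738 + 10.543 + 10.738 + 10.738 + 10.738 + 10.543 + 10.543) / 9 = 96.05700 / 9 = 10.67300
Sum of squared deviations: (+0.06500)² + (+0.06500)² + (+0.06500)² + (−0.13000)² + (+0.06500)² + (+0.06500)² + (+0.06500)² + (−0.13000)² + (−0.13000)² = 0.07605
Variance = 0.07605 / 9 = 0.00845
SE* = √0.00845

SE* = 0.0919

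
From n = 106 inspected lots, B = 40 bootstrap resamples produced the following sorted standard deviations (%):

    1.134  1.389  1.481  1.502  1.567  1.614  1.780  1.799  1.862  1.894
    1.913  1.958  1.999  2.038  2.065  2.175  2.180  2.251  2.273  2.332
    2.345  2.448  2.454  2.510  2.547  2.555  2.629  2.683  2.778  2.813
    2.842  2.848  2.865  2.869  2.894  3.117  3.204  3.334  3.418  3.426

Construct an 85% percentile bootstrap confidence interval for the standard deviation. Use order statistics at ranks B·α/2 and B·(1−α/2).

(1.481, 3.204)

α = 0.15; lower rank = 40 × 0.075 = 3; upper rank = 40 × 0.925 = 37.
The 3rd smallest replicate is 1.481; the 37th is 3.204.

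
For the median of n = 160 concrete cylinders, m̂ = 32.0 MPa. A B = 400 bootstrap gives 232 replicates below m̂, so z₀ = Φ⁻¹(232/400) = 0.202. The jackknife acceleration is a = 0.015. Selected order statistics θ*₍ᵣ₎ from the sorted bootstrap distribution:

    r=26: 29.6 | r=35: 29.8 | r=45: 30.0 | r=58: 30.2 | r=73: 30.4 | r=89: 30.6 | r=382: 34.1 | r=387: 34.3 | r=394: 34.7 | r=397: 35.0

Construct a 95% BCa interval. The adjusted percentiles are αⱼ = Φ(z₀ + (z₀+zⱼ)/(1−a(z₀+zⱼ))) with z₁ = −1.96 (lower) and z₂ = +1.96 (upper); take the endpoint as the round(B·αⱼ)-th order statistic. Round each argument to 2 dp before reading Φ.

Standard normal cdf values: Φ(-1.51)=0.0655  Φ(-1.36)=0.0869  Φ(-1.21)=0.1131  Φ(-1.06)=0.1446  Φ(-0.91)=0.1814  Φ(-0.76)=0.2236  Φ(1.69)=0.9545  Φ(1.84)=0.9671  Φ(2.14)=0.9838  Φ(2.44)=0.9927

(29.6, 35.0)

Lower: z₀ + z₁ = 0.202 + (-1.960) = -1.758; 1 − a(z₀+z₁) = 1 − (0.015)(-1.758) = 1.0264; argument = 0.202 + (-1.758)/1.0264 = -1.5108 → -1.51.
α₁ = Φ(-1.51) = 0.0655; rank = round(400 × 0.0655) = 26; θ*₍26₎ = 29.6.
Upper: z₀ + z₂ = 2.162; 1 − a(z₀+z₂) = 0.9676; argument = 2.4365 → 2.44; α₂ = 0.9927; rank = 397; θ*₍397₎ = 35.0.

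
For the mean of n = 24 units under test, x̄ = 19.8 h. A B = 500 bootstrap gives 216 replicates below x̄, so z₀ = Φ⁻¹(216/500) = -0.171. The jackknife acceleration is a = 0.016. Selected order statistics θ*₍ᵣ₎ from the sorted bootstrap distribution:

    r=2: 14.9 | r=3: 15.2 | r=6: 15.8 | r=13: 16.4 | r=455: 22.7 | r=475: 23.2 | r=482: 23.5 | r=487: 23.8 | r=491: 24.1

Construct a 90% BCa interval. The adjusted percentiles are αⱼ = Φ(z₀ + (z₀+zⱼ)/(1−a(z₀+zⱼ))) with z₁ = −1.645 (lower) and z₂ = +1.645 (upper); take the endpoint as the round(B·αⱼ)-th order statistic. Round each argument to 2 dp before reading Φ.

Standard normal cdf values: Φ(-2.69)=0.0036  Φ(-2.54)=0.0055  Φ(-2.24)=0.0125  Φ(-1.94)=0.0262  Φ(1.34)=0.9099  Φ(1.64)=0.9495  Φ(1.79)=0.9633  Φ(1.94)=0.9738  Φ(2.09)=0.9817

(16.4, 22.7)

Lower: z₀ + z₁ = -0.171 + (-1.645) = -1.816; 1 − a(z₀+z₁) = 1 − (0.016)(-1.816) = 1.0291; argument = -0.171 + (-1.816)/1.0291 = -1.9357 → -1.94.
α₁ = Φ(-1.94) = 0.0262; rank = round(500 × 0.0262) = 13; θ*₍13₎ = 16.4.
Upper: z₀ + z₂ = 1.474; 1 − a(z₀+z₂) = 0.9764; argument = 1.3386 → 1.34; α₂ = 0.9099; rank = 455; θ*₍455₎ = 22.7.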